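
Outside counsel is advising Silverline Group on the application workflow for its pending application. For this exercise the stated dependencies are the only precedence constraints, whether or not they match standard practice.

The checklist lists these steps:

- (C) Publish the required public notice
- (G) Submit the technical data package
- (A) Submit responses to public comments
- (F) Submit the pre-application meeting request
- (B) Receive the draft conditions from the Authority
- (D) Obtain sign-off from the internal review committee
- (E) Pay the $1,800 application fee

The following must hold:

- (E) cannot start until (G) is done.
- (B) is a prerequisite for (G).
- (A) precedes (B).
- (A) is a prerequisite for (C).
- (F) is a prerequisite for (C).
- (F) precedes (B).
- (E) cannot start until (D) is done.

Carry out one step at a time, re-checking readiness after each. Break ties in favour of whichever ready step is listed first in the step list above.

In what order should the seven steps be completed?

(A), (F), (C), (B), (G), (D), (E)

(A), (F) and (D) have no prerequisites; (A) is listed earlier, so (A) is first.
(F) and (D) are both available; (F) is listed earlier → (F).
(C) and (B) now also ready, so the ready set is {(C), (B), (D)}; (C) is listed earlier → (C).
Now (B) and (D) have their prerequisites met. (B) is listed earlier, so (B) next.
Ready: (G) and (D). (G) is listed earlier → (G).
(D) is the only step now ready → (D).
Next only (E) has its prerequisites met → (E).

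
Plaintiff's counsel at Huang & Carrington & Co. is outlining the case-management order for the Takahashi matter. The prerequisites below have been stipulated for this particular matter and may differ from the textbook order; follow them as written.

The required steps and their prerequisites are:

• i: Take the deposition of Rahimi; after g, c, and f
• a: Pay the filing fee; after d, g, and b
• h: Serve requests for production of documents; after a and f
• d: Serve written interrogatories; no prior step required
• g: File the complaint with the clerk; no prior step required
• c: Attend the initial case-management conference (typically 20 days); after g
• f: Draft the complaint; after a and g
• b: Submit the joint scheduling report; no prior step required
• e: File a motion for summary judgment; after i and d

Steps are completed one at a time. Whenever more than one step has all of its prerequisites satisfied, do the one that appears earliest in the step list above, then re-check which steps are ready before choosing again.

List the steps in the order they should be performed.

d g c b a f i h e

d, g and b have no prerequisites; d is listed earlier, so d is first.
Now g and b have their prerequisites met. g is listed earlier, so g next.
Now c and b have their prerequisites met. c is listed earlier, so c next.
Next only b has its prerequisites met → b.
a needed d, g and b, now all done → a.
f needed a and g, now all done → f.
i and h are both available; i is listed earlier → i.
Ready: h and e. h is listed earlier → h.
That leaves e as the only ready step → e.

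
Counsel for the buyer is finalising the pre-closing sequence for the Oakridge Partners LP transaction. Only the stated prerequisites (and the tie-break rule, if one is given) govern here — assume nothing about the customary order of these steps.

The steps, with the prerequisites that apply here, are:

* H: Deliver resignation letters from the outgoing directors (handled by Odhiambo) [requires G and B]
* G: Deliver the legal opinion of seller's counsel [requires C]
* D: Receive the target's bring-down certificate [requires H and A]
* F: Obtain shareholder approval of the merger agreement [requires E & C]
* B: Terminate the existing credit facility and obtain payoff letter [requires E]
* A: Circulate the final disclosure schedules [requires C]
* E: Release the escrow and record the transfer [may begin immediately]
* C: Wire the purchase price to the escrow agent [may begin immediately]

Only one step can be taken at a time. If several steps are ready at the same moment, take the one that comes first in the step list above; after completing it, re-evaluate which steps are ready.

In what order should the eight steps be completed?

E and C have no prerequisites; E is listed earlier, so E is first.
B now also ready, so the ready set is {B, C}; B is listed earlier → B.
That leaves C as the only ready step → C.
G, F and A are all available; G is listed earlier → G.
Now H, F and A have their prerequisites met. H is listed earlier, so H next.
Now F and A have their prerequisites met. F is listed earlier, so F next.
Next only A has its prerequisites met → A.
That leaves D as the only ready step → D.

E, B, C, G, H, F, A, D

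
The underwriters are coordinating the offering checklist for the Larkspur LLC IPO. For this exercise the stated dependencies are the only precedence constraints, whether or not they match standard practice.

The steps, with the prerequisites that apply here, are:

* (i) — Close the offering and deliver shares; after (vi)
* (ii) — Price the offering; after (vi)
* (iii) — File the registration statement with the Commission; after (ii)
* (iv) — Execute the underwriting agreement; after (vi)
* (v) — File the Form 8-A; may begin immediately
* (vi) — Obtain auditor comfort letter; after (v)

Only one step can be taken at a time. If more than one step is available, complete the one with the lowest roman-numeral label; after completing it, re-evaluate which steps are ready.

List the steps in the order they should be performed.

(v) is the only step with nothing outstanding, so it goes first.
(vi) needed (v), now all done → (vi).
Now (i), (ii) and (iv) have their prerequisites met. (i) has the earlier label, so (i) next.
Now (ii) and (iv) have their prerequisites met. (ii) has the earlier label, so (ii) next.
(iii) now also ready, so the ready set is {(iii), (iv)}; (iii) has the earlier label → (iii).
(iv) needed (vi), now all done → (iv).

(v) (vi) (i) (ii) (iii) (iv)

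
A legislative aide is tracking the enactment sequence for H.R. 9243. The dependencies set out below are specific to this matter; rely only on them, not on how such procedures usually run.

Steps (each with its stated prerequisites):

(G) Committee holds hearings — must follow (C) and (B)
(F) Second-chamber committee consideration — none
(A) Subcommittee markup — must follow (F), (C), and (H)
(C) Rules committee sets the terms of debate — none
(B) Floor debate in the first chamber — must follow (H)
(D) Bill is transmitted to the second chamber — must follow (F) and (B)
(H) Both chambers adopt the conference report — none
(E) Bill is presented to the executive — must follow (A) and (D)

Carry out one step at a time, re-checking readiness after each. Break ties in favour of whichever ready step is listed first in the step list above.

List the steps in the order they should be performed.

(F), (C) and (H) have no prerequisites; (F) is listed earlier, so (F) is first.
Ready: (C) and (H). (C) is listed earlier → (C).
Next only (H) has its prerequisites met → (H).
Now (A) and (B) have their prerequisites met. (A) is listed earlier, so (A) next.
(B) needed (H), now all done → (B).
Now (G) and (D) have their prerequisites met. (G) is listed earlier, so (G) next.
Next only (D) has its prerequisites met → (D).
(E) needed (A) and (D), now all done → (E).

(F) (C) (H) (A) (B) (G) (D) (E)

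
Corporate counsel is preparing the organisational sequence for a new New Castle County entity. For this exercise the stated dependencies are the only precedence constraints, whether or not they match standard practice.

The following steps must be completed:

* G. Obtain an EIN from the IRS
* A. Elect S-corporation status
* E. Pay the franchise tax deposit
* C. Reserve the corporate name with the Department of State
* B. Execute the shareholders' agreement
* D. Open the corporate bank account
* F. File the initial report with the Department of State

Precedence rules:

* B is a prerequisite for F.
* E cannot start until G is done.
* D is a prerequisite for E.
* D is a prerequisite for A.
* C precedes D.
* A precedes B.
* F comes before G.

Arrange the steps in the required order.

Only C has no prerequisites, so it is first.
That leaves D as the only ready step → D.
A is the only step now ready → A.
That leaves B as the only ready step → B.
F needed B, now all done → F.
G is the only step now ready → G.
E needed G and D, now all done → E.

C, D, A, B, F, G, E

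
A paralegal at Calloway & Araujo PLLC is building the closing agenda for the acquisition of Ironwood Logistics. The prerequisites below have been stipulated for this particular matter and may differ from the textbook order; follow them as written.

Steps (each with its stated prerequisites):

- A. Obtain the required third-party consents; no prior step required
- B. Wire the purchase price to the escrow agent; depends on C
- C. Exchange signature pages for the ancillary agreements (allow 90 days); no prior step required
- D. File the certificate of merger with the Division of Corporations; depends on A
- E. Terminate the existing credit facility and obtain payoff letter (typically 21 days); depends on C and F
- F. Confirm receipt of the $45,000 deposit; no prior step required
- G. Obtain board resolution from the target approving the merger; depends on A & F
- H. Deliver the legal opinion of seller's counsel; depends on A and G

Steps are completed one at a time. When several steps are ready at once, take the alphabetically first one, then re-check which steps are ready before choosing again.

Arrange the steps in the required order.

A, C and F have no prerequisites; A has the earlier label, so A is first.
C, D and F are all available; C has the earlier label → C.
Ready: B, D and F. B has the earlier label → B.
Now D and F have their prerequisites met. D has the earlier label, so D next.
That leaves F as the only ready step → F.
E and G are both available; E has the earlier label → E.
That leaves G as the only ready step → G.
H is the only step now ready → H.

A, C, B, D, F, E, G, H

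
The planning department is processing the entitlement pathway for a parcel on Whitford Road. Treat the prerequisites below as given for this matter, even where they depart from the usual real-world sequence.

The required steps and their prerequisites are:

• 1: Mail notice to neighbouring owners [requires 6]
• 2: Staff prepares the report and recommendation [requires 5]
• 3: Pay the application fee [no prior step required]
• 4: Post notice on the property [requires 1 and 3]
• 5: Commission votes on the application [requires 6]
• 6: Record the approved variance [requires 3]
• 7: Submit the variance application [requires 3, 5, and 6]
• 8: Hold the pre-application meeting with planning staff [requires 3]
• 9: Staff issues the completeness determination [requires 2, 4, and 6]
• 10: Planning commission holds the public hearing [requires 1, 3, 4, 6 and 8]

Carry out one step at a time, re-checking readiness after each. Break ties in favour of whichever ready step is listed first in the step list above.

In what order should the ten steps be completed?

3 has no prerequisites → 3 first.
Now 6 and 8 have their prerequisites met. 6 is listed earlier, so 6 next.
1 and 5 now also ready, so the ready set is {1, 5, 8}; 1 is listed earlier → 1.
4 now also ready, so the ready set is {4, 5, 8}; 4 is listed earlier → 4.
Ready: 5 and 8. 5 is listed earlier → 5.
2 and 7 now also ready, so the ready set is {2, 7, 8}; 2 is listed earlier → 2.
7, 8 and 9 are all available; 7 is listed earlier → 7.
Now 8 and 9 have their prerequisites met. 8 is listed earlier, so 8 next.
Ready: 9 and 10. 9 is listed earlier → 9.
10 is the only step now ready → 10.

3, 6, 1, 4, 5, 2, 7, 8, 9, 10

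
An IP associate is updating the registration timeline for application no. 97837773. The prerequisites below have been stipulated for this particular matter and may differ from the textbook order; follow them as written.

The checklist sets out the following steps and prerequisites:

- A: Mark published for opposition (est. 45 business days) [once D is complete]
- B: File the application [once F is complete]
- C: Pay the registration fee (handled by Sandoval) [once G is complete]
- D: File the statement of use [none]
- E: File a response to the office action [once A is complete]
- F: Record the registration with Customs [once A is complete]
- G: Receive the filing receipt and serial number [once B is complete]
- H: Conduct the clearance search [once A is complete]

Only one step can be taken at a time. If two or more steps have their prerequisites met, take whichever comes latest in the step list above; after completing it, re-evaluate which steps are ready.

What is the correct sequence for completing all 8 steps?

D, A, H, F, E, B, G, C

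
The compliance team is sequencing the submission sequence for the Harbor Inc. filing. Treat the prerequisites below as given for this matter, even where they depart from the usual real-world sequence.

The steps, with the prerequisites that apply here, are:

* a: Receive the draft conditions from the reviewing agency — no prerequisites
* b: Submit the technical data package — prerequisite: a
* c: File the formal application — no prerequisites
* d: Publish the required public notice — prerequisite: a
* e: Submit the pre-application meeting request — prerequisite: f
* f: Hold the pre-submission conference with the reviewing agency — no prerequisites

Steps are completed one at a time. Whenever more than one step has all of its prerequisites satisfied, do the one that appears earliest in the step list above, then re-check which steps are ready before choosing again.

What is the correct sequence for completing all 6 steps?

a, b, c, d, f, e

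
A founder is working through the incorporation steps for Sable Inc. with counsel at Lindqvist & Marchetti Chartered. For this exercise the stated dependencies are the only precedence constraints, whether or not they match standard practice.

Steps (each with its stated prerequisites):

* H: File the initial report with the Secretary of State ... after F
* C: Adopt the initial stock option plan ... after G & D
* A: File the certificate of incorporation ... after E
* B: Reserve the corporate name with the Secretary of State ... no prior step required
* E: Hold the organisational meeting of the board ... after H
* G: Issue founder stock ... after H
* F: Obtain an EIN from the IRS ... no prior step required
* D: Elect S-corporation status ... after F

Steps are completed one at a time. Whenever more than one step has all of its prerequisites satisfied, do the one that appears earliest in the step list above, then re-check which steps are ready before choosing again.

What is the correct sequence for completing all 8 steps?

Nothing is required for B and F. B is listed earlier → B first.
That leaves F as the only ready step → F.
H and D are both available; H is listed earlier → H.
Ready: E, G and D. E is listed earlier → E.
A now also ready, so the ready set is {A, G, D}; A is listed earlier → A.
Now G and D have their prerequisites met. G is listed earlier, so G next.
Next only D has its prerequisites met → D.
That leaves C as the only ready step → C.

B, F, H, E, A, G, D, C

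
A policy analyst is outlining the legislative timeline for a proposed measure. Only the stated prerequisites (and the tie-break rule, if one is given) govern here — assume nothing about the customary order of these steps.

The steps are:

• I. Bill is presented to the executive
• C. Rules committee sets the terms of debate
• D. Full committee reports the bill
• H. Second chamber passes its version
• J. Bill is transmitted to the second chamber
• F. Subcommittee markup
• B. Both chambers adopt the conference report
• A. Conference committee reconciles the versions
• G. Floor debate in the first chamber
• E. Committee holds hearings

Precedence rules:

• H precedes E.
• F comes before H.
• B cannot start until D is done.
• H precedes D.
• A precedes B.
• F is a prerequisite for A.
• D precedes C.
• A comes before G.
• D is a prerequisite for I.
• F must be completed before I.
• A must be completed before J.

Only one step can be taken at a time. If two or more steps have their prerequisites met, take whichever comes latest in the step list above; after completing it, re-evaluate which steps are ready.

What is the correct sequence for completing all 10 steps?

F A G J H E D B C I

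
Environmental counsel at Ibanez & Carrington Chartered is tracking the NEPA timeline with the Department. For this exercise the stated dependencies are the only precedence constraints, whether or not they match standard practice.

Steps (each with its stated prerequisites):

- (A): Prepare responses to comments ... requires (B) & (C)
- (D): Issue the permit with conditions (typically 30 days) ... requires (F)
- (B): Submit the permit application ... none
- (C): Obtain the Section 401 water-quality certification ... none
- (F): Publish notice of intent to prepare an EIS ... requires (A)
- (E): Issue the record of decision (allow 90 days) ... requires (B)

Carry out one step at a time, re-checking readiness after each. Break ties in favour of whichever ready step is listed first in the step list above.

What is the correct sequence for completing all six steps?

(B) → (C) → (A) → (F) → (D) → (E)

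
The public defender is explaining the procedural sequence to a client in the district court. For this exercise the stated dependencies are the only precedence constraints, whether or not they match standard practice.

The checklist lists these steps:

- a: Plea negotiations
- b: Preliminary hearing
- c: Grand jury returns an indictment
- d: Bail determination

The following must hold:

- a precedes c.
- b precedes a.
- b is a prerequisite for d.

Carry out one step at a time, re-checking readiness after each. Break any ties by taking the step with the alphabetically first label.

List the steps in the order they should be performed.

b a c d

b is the only step with nothing outstanding, so it goes first.
Ready: a and d. a has the earlier label → a.
Now c and d have their prerequisites met. c has the earlier label, so c next.
d needed b, now all done → d.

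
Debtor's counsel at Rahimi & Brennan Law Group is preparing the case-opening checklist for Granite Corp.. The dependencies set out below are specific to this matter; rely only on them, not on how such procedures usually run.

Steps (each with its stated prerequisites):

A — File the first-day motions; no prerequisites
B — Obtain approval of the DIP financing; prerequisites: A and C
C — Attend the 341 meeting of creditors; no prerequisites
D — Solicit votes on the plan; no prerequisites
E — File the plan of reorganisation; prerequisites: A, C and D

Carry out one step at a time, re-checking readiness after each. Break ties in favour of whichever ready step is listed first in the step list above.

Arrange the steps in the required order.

A, C and D have no prerequisites; A is listed earlier, so A is first.
Ready: C and D. C is listed earlier → C.
B now also ready, so the ready set is {B, D}; B is listed earlier → B.
D is the only step now ready → D.
That leaves E as the only ready step → E.

A, C, B, D, E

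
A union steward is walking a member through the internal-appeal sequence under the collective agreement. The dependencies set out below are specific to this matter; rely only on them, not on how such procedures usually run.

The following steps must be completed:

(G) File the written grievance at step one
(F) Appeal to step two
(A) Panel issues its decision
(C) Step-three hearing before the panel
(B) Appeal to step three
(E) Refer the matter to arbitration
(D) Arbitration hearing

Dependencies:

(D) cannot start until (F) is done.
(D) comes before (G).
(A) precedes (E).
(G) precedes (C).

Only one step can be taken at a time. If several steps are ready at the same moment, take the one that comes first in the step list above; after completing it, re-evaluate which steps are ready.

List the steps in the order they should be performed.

(F) → (A) → (B) → (E) → (D) → (G) → (C)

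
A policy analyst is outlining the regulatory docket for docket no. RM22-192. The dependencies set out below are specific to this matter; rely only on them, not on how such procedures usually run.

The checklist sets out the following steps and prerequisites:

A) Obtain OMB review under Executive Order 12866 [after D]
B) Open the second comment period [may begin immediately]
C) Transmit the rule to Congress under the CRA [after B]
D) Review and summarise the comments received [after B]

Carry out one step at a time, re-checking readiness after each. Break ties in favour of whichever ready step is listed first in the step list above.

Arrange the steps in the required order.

B → C → D → A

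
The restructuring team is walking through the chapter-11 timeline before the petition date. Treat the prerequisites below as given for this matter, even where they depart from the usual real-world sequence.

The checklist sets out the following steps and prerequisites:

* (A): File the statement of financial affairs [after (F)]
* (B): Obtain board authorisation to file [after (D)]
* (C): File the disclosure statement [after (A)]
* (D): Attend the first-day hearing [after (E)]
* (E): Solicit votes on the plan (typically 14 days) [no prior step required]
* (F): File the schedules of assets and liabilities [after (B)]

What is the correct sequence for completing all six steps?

(E) has no prerequisites → (E) first.
(D) needed (E), now all done → (D).
(B) needed (D), now all done → (B).
(F) is the only step now ready → (F).
(A) needed (F), now all done → (A).
That leaves (C) as the only ready step → (C).

(E) → (D) → (B) → (F) → (A) → (C)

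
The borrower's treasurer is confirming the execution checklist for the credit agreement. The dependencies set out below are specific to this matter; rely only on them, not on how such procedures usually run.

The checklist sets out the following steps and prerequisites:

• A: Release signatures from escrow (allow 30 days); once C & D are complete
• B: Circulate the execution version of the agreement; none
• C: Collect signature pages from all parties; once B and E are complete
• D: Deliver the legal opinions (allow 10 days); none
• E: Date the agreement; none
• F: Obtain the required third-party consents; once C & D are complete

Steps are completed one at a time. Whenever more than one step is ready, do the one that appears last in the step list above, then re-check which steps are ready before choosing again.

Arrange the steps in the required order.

E, D and B have no prerequisites; E is listed later, so E is first.
Now D and B have their prerequisites met. D is listed later, so D next.
Next only B has its prerequisites met → B.
C needed E and B, now all done → C.
F and A are both available; F is listed later → F.
A needed D and C, now all done → A.

E, D, B, C, F, A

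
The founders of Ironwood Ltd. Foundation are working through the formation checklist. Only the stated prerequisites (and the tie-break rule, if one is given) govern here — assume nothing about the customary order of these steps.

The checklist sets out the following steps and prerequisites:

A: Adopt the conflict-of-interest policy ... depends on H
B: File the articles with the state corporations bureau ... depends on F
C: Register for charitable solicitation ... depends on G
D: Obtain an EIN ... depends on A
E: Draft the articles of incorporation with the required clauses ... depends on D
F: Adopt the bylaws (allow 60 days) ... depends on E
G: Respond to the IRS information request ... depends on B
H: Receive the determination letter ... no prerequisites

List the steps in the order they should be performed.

H is the only step with nothing outstanding, so it goes first.
A needed H, now all done → A.
Next only D has its prerequisites met → D.
That leaves E as the only ready step → E.
F needed E, now all done → F.
Next only B has its prerequisites met → B.
G needed B, now all done → G.
C needed G, now all done → C.

H, A, D, E, F, B, G, C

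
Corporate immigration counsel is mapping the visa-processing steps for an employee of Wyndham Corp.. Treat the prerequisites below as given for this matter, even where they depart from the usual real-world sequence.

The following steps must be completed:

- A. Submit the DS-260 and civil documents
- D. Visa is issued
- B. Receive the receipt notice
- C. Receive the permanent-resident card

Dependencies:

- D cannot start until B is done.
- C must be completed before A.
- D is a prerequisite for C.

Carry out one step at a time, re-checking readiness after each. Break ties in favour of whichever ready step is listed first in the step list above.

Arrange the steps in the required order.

B D C A

Only B has no prerequisites, so it is first.
D needed B, now all done → D.
Next only C has its prerequisites met → C.
Next only A has its prerequisites met → A.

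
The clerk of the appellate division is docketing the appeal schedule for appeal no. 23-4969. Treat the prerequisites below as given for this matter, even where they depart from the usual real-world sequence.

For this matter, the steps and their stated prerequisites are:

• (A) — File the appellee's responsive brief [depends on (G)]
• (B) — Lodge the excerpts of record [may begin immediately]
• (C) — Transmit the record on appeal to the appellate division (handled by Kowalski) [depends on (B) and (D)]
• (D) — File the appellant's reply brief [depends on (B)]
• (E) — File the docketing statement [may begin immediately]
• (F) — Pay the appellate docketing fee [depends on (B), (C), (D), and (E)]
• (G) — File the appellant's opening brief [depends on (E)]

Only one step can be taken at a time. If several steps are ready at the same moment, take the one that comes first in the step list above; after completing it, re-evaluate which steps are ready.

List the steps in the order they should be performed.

(B) (D) (C) (E) (F) (G) (A)

Nothing is required for (B) and (E). (B) is listed earlier → (B) first.
Now (D) and (E) have their prerequisites met. (D) is listed earlier, so (D) next.
(C) now also ready, so the ready set is {(C), (E)}; (C) is listed earlier → (C).
Next only (E) has its prerequisites met → (E).
(F) and (G) are both available; (F) is listed earlier → (F).
(G) is the only step now ready → (G).
(A) needed (G), now all done → (A).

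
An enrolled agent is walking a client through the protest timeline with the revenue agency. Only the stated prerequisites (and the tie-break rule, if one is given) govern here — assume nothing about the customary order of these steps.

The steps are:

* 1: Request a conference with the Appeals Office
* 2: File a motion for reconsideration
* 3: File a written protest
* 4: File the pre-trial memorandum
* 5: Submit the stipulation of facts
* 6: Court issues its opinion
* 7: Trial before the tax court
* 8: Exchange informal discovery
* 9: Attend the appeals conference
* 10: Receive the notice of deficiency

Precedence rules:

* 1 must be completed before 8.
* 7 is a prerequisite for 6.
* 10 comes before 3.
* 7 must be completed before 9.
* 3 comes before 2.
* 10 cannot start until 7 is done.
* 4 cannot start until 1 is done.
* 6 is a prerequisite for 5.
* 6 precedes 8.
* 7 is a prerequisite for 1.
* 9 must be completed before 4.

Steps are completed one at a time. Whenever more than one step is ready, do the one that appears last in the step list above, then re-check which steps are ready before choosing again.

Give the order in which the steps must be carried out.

7 has no prerequisites → 7 first.
Now 10, 9, 6 and 1 have their prerequisites met. 10 is listed later, so 10 next.
9, 6, 3 and 1 are all available; 9 is listed later → 9.
6, 3 and 1 are all available; 6 is listed later → 6.
5, 3 and 1 are all available; 5 is listed later → 5.
Now 3 and 1 have their prerequisites met. 3 is listed later, so 3 next.
2 now also ready, so the ready set is {2, 1}; 2 is listed later → 2.
Next only 1 has its prerequisites met → 1.
Ready: 8 and 4. 8 is listed later → 8.
That leaves 4 as the only ready step → 4.

7, 10, 9, 6, 5, 3, 2, 1, 8, 4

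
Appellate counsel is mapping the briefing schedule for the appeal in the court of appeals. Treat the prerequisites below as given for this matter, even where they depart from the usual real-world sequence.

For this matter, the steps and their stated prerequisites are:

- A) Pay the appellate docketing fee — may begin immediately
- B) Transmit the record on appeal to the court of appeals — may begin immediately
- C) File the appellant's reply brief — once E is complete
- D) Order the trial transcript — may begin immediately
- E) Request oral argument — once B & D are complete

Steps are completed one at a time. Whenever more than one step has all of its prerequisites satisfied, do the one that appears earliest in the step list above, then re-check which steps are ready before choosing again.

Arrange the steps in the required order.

A, B, D, E, C

A, B and D have no prerequisites; A is listed earlier, so A is first.
B and D are both available; B is listed earlier → B.
D is the only step now ready → D.
Next only E has its prerequisites met → E.
C needed E, now all done → C.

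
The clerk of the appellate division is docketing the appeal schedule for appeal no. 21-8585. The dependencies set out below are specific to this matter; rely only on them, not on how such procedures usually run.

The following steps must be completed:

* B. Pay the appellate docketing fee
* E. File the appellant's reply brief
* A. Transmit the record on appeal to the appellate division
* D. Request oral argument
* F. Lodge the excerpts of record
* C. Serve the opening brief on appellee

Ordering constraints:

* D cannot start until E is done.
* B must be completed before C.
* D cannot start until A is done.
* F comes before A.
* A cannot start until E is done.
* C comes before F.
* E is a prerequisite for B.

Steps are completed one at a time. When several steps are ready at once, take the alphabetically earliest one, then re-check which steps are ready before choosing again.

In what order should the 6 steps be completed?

E → B → C → F → A → D

E is the only step with nothing outstanding, so it goes first.
B is the only step now ready → B.
C needed B, now all done → C.
F is the only step now ready → F.
A needed E and F, now all done → A.
D needed A and E, now all done → D.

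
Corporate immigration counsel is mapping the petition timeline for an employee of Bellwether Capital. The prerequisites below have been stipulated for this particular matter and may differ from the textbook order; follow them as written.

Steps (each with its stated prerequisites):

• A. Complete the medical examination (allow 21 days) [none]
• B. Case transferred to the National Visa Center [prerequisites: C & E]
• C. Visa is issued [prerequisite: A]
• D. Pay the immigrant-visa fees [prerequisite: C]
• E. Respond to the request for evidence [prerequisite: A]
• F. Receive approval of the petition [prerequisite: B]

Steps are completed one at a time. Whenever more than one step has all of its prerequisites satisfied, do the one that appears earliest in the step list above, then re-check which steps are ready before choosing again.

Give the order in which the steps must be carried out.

A is the only step with nothing outstanding, so it goes first.
Now C and E have their prerequisites met. C is listed earlier, so C next.
Now D and E have their prerequisites met. D is listed earlier, so D next.
That leaves E as the only ready step → E.
B is the only step now ready → B.
F is the only step now ready → F.

A C D E B F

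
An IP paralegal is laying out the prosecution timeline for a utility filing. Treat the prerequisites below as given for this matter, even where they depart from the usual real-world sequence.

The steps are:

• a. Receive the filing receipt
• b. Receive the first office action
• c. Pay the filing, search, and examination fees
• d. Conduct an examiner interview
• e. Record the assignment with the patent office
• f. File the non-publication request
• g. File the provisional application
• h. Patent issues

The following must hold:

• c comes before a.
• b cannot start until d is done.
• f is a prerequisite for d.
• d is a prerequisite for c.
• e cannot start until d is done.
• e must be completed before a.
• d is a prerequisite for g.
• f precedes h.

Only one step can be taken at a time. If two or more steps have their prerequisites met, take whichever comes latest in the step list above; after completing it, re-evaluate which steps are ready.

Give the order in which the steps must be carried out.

f → h → d → g → e → c → b → a

f is the only step with nothing outstanding, so it goes first.
Ready: h and d. h is listed later → h.
Next only d has its prerequisites met → d.
Ready: g, e, c and b. g is listed later → g.
Ready: e, c and b. e is listed later → e.
Ready: c and b. c is listed later → c.
Ready: b and a. b is listed later → b.
a needed e and c, now all done → a.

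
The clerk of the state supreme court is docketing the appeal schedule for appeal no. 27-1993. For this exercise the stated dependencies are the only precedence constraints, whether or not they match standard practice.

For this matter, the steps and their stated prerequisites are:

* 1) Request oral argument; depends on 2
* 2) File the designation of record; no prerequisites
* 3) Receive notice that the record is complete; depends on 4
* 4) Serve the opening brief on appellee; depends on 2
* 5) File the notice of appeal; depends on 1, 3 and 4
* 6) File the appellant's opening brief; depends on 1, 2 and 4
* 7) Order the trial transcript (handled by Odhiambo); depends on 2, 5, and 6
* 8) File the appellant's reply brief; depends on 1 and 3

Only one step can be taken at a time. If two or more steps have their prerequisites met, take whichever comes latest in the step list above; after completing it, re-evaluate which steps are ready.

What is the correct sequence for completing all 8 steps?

Only 2 has no prerequisites, so it is first.
Now 4 and 1 have their prerequisites met. 4 is listed later, so 4 next.
3 and 1 are both available; 3 is listed later → 3.
1 needed 2, now all done → 1.
Now 8, 6 and 5 have their prerequisites met. 8 is listed later, so 8 next.
6 and 5 are both available; 6 is listed later → 6.
5 needed 4, 3 and 1, now all done → 5.
7 needed 6, 5 and 2, now all done → 7.

2, 4, 3, 1, 8, 6, 5, 7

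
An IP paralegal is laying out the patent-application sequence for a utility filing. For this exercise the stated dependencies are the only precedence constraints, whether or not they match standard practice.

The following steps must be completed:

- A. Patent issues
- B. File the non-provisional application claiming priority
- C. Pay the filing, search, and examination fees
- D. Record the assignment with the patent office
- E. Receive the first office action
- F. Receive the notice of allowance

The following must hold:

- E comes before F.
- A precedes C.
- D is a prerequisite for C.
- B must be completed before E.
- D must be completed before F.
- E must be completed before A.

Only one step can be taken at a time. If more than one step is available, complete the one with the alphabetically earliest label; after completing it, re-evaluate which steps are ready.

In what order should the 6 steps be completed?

Nothing is required for B and D. B has the earlier label → B first.
Ready: D and E. D has the earlier label → D.
E needed B, now all done → E.
A and F are both available; A has the earlier label → A.
Now C and F have their prerequisites met. C has the earlier label, so C next.
That leaves F as the only ready step → F.

B → D → E → A → C → F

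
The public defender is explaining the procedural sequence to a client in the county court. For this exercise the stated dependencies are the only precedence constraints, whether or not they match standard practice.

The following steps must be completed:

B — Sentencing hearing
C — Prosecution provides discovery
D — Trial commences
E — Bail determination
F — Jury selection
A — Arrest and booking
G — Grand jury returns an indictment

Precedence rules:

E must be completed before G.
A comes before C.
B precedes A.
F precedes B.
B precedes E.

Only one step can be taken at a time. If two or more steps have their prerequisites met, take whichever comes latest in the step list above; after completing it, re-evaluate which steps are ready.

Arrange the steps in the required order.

F and D have no prerequisites; F is listed later, so F is first.
Now D and B have their prerequisites met. D is listed later, so D next.
B needed F, now all done → B.
A and E are both available; A is listed later → A.
C now also ready, so the ready set is {E, C}; E is listed later → E.
G now also ready, so the ready set is {G, C}; G is listed later → G.
C is the only step now ready → C.

F, D, B, A, E, G, C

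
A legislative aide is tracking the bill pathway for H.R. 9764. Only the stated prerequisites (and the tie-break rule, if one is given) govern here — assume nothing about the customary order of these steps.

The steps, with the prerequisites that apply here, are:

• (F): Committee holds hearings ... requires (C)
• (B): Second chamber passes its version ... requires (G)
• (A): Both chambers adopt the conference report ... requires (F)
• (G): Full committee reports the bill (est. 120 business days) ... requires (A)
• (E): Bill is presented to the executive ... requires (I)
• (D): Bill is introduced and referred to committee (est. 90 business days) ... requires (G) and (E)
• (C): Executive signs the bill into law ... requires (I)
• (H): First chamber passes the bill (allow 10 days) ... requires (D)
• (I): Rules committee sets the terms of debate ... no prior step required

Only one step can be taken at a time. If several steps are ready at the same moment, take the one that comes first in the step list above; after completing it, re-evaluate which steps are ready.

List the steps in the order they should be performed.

(I) has no prerequisites → (I) first.
Now (E) and (C) have their prerequisites met. (E) is listed earlier, so (E) next.
That leaves (C) as the only ready step → (C).
That leaves (F) as the only ready step → (F).
(A) needed (F), now all done → (A).
Next only (G) has its prerequisites met → (G).
(B) and (D) are both available; (B) is listed earlier → (B).
(D) needed (G) and (E), now all done → (D).
(H) needed (D), now all done → (H).

(I) → (E) → (C) → (F) → (A) → (G) → (B) → (D) → (H)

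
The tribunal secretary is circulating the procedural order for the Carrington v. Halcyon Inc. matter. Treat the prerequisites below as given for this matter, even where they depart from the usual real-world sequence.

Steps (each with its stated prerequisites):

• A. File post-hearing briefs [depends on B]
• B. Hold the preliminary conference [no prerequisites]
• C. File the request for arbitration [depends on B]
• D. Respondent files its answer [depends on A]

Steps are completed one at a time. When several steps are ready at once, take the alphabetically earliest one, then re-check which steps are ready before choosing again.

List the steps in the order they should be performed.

Only B has no prerequisites, so it is first.
Now A and C have their prerequisites met. A has the earlier label, so A next.
D now also ready, so the ready set is {C, D}; C has the earlier label → C.
D is the only step now ready → D.

B A C D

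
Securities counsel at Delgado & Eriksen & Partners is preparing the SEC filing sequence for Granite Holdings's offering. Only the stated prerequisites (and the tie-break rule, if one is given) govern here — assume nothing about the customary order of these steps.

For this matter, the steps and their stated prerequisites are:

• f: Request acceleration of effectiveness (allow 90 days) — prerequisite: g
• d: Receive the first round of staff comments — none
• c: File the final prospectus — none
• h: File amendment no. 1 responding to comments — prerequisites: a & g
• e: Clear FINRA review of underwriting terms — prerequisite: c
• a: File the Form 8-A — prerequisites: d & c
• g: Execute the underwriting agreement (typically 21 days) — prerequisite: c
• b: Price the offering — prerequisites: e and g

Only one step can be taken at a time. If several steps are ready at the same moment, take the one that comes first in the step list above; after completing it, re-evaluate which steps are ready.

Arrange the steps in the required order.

d → c → e → a → g → f → h → b

Nothing is required for d and c. d is listed earlier → d first.
c is the only step now ready → c.
e, a and g are all available; e is listed earlier → e.
Now a and g have their prerequisites met. a is listed earlier, so a next.
g needed c, now all done → g.
Ready: f, h and b. f is listed earlier → f.
Now h and b have their prerequisites met. h is listed earlier, so h next.
b needed e and g, now all done → b.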